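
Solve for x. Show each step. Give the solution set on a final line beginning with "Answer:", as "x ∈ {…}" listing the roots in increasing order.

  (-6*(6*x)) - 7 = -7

Step 1. [(-6*(6*x)) - 7 = -7] add 7: x sits inside (… - 7), so sub: -6*(6*x) = 0.
Step 2. [-6*(6*x) = 0] -6·(inner) — divide through by -6 ⇒ div: 6*x = 0.
Step 3. [6*x = 0] divide by the outer 6 ⇒ div: x = 0.

Answer: x ∈ {0}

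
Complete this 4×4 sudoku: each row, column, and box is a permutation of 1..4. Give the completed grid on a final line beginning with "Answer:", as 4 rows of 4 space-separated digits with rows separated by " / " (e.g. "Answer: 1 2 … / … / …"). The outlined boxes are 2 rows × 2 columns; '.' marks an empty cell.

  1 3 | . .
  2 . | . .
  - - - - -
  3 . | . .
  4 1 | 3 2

Step 1. [r1c4∈{4}] r1c4 is down to just 4. So r1c4=4.
Step 2. [r3c4∈{1}] r3c4's peers cover all but 1, so r3c4=1.
Step 3. [r3c3∈{4}] r3c3 has the single candidate 4 ⇒ r3c3=4.
Step 4. [r1c3∈{2}] r1c3 is down to just 2, so r1c3=2.
Step 5. [r2c2∈{4}] r2c2 has the single candidate 4 ⇒ r2c2=4.
Step 6. [r2c3∈{1}] r2c3 is down to just 1 ⇒ r2c3=1.
Step 7. [r3c2∈{2}] r3c2 has the single candidate 2 ⇒ r3c2=2.
Step 8. [r2c4∈{3}] r2c4 has the single candidate 3 ⇒ r2c4=3.

Answer: 1 3 2 4 / 2 4 1 3 / 3 2 4 1 / 4 1 3 2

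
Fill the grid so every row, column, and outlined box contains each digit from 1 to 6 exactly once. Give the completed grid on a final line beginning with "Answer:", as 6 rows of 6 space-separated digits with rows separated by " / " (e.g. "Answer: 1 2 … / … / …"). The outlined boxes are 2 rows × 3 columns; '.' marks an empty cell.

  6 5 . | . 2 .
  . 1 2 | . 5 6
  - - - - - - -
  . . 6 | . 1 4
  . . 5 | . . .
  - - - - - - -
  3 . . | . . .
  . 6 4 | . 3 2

Step 1. [r2c4∈{3,4}] r2c4 is the only open cell in row 2 admitting 3, so r2c4=3.
Step 2. [r3c1∈{2}] nothing but 2 survives at r3c1, so r3c1=2.
Step 3. [r5c6∈{1,5}] 5 has one home in col 6: r5c6 ⇒ r5c6=5.
Step 4. [r6c4∈{1}] r6c4's peers cover all but 1, so r6c4=1.
Step 5. [r4c5∈{6}] nothing but 6 survives at r4c5, so r4c5=6.
Step 6. [r4c2∈{3,4}] 4 has one home in col 2: r4c2, so r4c2=4.
Step 7. [r5c5∈{4}] nothing but 4 survives at r5c5 ⇒ r5c5=4.
Step 8. [r3c2∈{3}] only 3 remains possible at r3c2 ⇒ r3c2=3.
Step 9. [r5c3∈{1}] r5c3's peers cover all but 1. So r5c3=1.
Step 10. [r4c4∈{2}] r4c4 is down to just 2 ⇒ r4c4=2.
Step 11. [r5c2∈{2}] r5c2 has the single candidate 2. So r5c2=2.
Step 12. [r5c4∈{6}] only 6 remains possible at r5c4. So r5c4=6.
Step 13. [r4c1∈{1}] r4c1 is down to just 1. So r4c1=1.
Step 14. [r3c4∈{5}] r3c4 has the single candidate 5. So r3c4=5.
Step 15. [r2c1∈{4}] r2c1 has the single candidate 4, so r2c1=4.
Step 16. [r4c6∈{3}] r4c6's peers cover all but 3 ⇒ r4c6=3.
Step 17. [r1c4∈{4}] r1c4's peers cover all but 4 ⇒ r1c4=4.
Step 18. [r6c1∈{5}] r6c1 is down to just 5 ⇒ r6c1=5.
Step 19. [r1c3∈{3}] r1c3 has the single candidate 3 ⇒ r1c3=3.
Step 20. [r1c6∈{1}] nothing but 1 survives at r1c6. So r1c6=1.

Answer: 6 5 3 4 2 1 / 4 1 2 3 5 6 / 2 3 6 5 1 4 / 1 4 5 2 6 3 / 3 2 1 6 4 5 / 5 6 4 1 3 2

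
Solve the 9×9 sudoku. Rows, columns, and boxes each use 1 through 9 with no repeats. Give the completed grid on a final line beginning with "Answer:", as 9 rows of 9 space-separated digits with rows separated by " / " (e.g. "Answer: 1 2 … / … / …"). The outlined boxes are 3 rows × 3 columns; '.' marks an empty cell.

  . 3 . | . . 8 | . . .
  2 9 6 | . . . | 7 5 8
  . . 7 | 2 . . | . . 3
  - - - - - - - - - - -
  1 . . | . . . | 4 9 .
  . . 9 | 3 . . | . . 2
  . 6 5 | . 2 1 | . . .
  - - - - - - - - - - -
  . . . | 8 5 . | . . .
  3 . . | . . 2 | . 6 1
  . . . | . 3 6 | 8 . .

Step 1. [r9c4∈{1,4,7,9}] across box 8, 1 lands solely at r9c4 ⇒ r9c4=1.
Step 2. [r2c4∈{4}] nothing but 4 survives at r2c4. So r2c4=4.
Step 3. [r6c1∈{4,7,8}] 4 has one home in row 6: r6c1 ⇒ r6c1=4.
Step 4. [r6c9∈{7}] r6c9 has the single candidate 7, so r6c9=7.
Step 5. [r1c1∈{5}] r1c1 is down to just 5 ⇒ r1c1=5.
Step 6. [r4c4∈{5,6,7}] across col 4, 5 lands solely at r4c4 ⇒ r4c4=5.
Step 7. [r1c4∈{6,7,9}] 6 has one home in col 4: r1c4, so r1c4=6.
Step 8. [r1c5∈{1,7,9}] 7 has one home in row 1: r1c5, so r1c5=7.
Step 9. [r9c9∈{4,5,9}] 5 has one home in col 9: r9c9 ⇒ r9c9=5.
Step 10. [r8c7∈{9}] r8c7's peers cover all but 9, so r8c7=9.
Step 11. [r7c9∈{4}] r7c9's peers cover all but 4. So r7c9=4.
Step 12. [r4c6∈{7}] nothing but 7 survives at r4c6. So r4c6=7.
Step 13. [r8c2∈{4,5,7,8}] across row 8, 5 lands solely at r8c2. So r8c2=5.
Step 14. [r4c3∈{2,3,8}] row 4 places 3 nowhere but r4c3. So r4c3=3.
Step 15. [r4c2∈{2,8}] across row 4, 2 lands solely at r4c2, so r4c2=2.
Step 16. [r3c5∈{1,9}] across col 5, 9 lands solely at r3c5, so r3c5=9.
Step 17. [r5c7∈{1,5,6}] r5c7 is the only open cell in row 5 admitting 5 ⇒ r5c7=5.
Step 18. [r5c8∈{1,8}] in row 5, 1 fits only at r5c8, so r5c8=1.
Step 19. [r5c5∈{4,6,8}] r5c5 is the only open cell in row 5 admitting 6 ⇒ r5c5=6.
Step 20. [r9c1∈{7,9}] row 9 places 9 nowhere but r9c1. So r9c1=9.
Step 21. [r3c8∈{4}] r3c8's peers cover all but 4, so r3c8=4.
Step 22. [r9c2∈{4,7}] col 2 places 4 nowhere but r9c2, so r9c2=4.
Step 23. [r1c8∈{2}] r1c8's peers cover all but 2. So r1c8=2.
Step 24. [r6c7∈{3}] r6c7 has the single candidate 3. So r6c7=3.
Step 25. [r1c7∈{1}] only 1 remains possible at r1c7, so r1c7=1.
Step 26. [r7c3∈{1,2}] 1 has one home in col 3: r7c3 ⇒ r7c3=1.
Step 27. [r7c2∈{7}] r7c2's peers cover all but 7, so r7c2=7.
Step 28. [r5c2∈{8}] r5c2 is down to just 8. So r5c2=8.
Step 29. [r8c4∈{7}] r8c4 has the single candidate 7, so r8c4=7.
Step 30. [r3c7∈{6}] r3c7's peers cover all but 6, so r3c7=6.
Step 31. [r1c9∈{9}] r1c9's peers cover all but 9, so r1c9=9.
Step 32. [r9c3∈{2}] r9c3's peers cover all but 2 ⇒ r9c3=2.
Step 33. [r8c3∈{8}] r8c3 has the single candidate 8 ⇒ r8c3=8.
Step 34. [r7c8∈{3}] r7c8 has the single candidate 3 ⇒ r7c8=3.
Step 35. [r3c1∈{8}] r3c1 has the single candidate 8, so r3c1=8.
Step 36. [r1c3∈{4}] r1c3 has the single candidate 4 ⇒ r1c3=4.
Step 37. [r6c4∈{9}] r6c4 has the single candidate 9. So r6c4=9.
Step 38. [r2c5∈{1}] r2c5 is down to just 1, so r2c5=1.
Step 39. [r4c9∈{6}] r4c9's peers cover all but 6 ⇒ r4c9=6.
Step 40. [r5c6∈{4}] r5c6 has the single candidate 4 ⇒ r5c6=4.
Step 41. [r7c1∈{6}] nothing but 6 survives at r7c1, so r7c1=6.
Step 42. [r4c5∈{8}] only 8 remains possible at r4c5, so r4c5=8.
Step 43. [r5c1∈{7}] r5c1 is down to just 7, so r5c1=7.
Step 44. [r3c2∈{1}] r3c2's peers cover all but 1, so r3c2=1.
Step 45. [r7c6∈{9}] r7c6 has the single candidate 9 ⇒ r7c6=9.
Step 46. [r8c5∈{4}] r8c5 is down to just 4. So r8c5=4.
Step 47. [r7c7∈{2}] r7c7 has the single candidate 2 ⇒ r7c7=2.
Step 48. [r6c8∈{8}] only 8 remains possible at r6c8, so r6c8=8.
Step 49. [r2c6∈{3}] r2c6 has the single candidate 3. So r2c6=3.
Step 50. [r3c6∈{5}] r3c6 is down to just 5, so r3c6=5.
Step 51. [r9c8∈{7}] r9c8's peers cover all but 7 ⇒ r9c8=7.

Answer: 5 3 4 6 7 8 1 2 9 / 2 9 6 4 1 3 7 5 8 / 8 1 7 2 9 5 6 4 3 / 1 2 3 5 8 7 4 9 6 / 7 8 9 3 6 4 5 1 2 / 4 6 5 9 2 1 3 8 7 / 6 7 1 8 5 9 2 3 4 / 3 5 8 7 4 2 9 6 1 / 9 4 2 1 3 6 8 7 5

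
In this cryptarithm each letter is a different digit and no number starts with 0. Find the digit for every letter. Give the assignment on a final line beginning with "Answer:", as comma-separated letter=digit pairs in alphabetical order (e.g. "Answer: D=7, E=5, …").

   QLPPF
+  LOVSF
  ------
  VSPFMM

Step 1. [V] V is the leading digit of a 6-digit sum of two 5-digit numbers; the final carry is exactly 1 ⇒ V=1.
Step 2. [col 1: F + F ≡ M (mod 10)] column 1 (F + F ≡ M (mod 10), carry-in 0) doesn't pin F yet; pick F=3 and continue. So F=3.
Step 3. [col 1: F + F ≡ M (mod 10)] column 1 reads F+F+carry(0)=M with F=3; with digits 1,3 already taken and all letters distinct, the only value for M is 6 ⇒ M=6.
Step 4. [col 2: P + S ≡ M (mod 10)] no forcing yet in column 2 (carry-in 0); S=4 is free and consistent — try it ⇒ S=4.
Step 5. [col 2: P + S ≡ M (mod 10)] in column 2 we have P+S≡M with carry-in 0; given S=4, M=6 and digits 1,3,4,6 already taken and all letters distinct, that pins P to 2, so P=2.
Step 6. [col 4: L + O ≡ P (mod 10)] O=7 is one option consistent with column 4 (L + O ≡ P (mod 10), carry-in 0) — take it ⇒ O=7.
Step 7. [col 4: L + O ≡ P (mod 10)] column 4 reads L+O+carry(0)=P with O=7, P=2; with digits 1,2,3,4,6,7 already taken and all letters distinct, the only value for L is 5, so L=5.
Step 8. [col 5: Q + L ≡ S (mod 10)] in column 5 we have Q+L≡S with carry-in 1; given L=5, S=4 and digits 1,2,3,4,5,6,7 already taken and all letters distinct, that pins Q to 8, so Q=8.

Answer: F=3, L=5, M=6, O=7, P=2, Q=8, S=4, V=1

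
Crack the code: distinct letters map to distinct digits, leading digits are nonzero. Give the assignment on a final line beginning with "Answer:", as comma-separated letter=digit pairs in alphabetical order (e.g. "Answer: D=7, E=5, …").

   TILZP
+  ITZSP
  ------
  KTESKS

Step 1. [col 1: P + P ≡ S (mod 10)] several values work for P in column 1 (P + P ≡ S (mod 10), carry-in 0); try P=3 ⇒ P=3.
Step 2. [K] adding two 5-digit numbers gives at most 5+1 digits, and here it does — K is that final carry and must be 1 ⇒ K=1.
Step 3. [col 1: P + P ≡ S (mod 10)] in column 1 we have P+P≡S with carry-in 0; given P=3 and digits 1,3 already taken and all letters distinct, that pins S to 6 ⇒ S=6.
Step 4. [col 2: Z + S ≡ K (mod 10)] column 2: given S=6, K=1, carry-in 0, and digits 1,3,6 already taken and all letters distinct, Z+S≡K (mod 10) forces Z=5, so Z=5.
Step 5. [col 3: L + Z ≡ S (mod 10)] column 3: given Z=5, S=6, carry-in 1, and digits 1,3,5,6 already taken and all letters distinct, L+Z≡S (mod 10) forces L=0 ⇒ L=0.
Step 6. [col 4: I + T ≡ E (mod 10)] T=8 is one option consistent with column 4 (I + T ≡ E (mod 10), carry-in 0) — take it ⇒ T=8.
Step 7. [col 4: I + T ≡ E (mod 10)] I=9 is one option consistent with column 4 (I + T ≡ E (mod 10), carry-in 0) — take it. So I=9.
Step 8. [col 4: I + T ≡ E (mod 10)] column 4: given I=9, T=8, carry-in 0, and digits 0,1,3,5,6,8,9 already taken and all letters distinct, I+T≡E (mod 10) forces E=7, so E=7.

Answer: E=7, I=9, K=1, L=0, P=3, S=6, T=8, Z=5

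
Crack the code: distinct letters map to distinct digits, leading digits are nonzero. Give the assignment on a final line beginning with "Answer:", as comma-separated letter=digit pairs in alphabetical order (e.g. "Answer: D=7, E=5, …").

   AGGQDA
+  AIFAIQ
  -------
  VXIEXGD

Step 1. [col 1: A + Q ≡ D (mod 10)] no forcing yet in column 1 (carry-in 0); A=8 is free and consistent — try it ⇒ A=8.
Step 2. [V] the sum has 7 digits but both addends have 6; that extra leading digit V is the final carry, namely 1 ⇒ V=1.
Step 3. [col 1: A + Q ≡ D (mod 10)] no forcing yet in column 1 (carry-in 0); D=5 is free and consistent — try it, so D=5.
Step 4. [col 1: A + Q ≡ D (mod 10)] in column 1 we have A+Q≡D with carry-in 0; given A=8, D=5 and digits 1,5,8 already taken and all letters distinct, that pins Q to 7, so Q=7.
Step 5. [col 2: D + I ≡ G (mod 10)] several values work for G in column 2 (D + I ≡ G (mod 10), carry-in 1); try G=0 ⇒ G=0.
Step 6. [col 2: D + I ≡ G (mod 10)] column 2 reads D+I+carry(1)=G with D=5, G=0; with digits 0,1,5,7,8 already taken and all letters distinct, the only value for I is 4 ⇒ I=4.
Step 7. [col 3: Q + A ≡ X (mod 10)] in column 3 we have Q+A≡X with carry-in 1; given Q=7, A=8 and digits 0,1,4,5,7,8 already taken and all letters distinct, that pins X to 6. So X=6.
Step 8. [col 4: G + F ≡ E (mod 10)] column 4 reads G+F+carry(1)=E with G=0; with digits 0,1,4,5,6,7,8 already taken and all letters distinct, the only value for E is 3. So E=3.
Step 9. [col 4: G + F ≡ E (mod 10)] in column 4 we have G+F≡E with carry-in 1; given G=0, E=3 and digits 0,1,3,4,5,6,7,8 already taken and all letters distinct, that pins F to 2 ⇒ F=2.

Answer: A=8, D=5, E=3, F=2, G=0, I=4, Q=7, V=1, X=6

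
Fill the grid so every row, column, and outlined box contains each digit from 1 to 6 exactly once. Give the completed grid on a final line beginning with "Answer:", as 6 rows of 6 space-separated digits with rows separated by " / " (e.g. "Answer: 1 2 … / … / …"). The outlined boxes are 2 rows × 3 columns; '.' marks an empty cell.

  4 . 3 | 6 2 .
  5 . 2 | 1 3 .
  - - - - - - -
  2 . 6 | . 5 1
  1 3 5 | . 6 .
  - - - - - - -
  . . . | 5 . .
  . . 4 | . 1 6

Step 1. [r5c6∈{2,3,4}] r5c6 is the only open cell in col 6 admitting 3. So r5c6=3.
Step 2. [r5c2∈{1,2,6}] across row 5, 2 lands solely at r5c2 ⇒ r5c2=2.
Step 3. [r4c6∈{2,4}] across col 6, 2 lands solely at r4c6, so r4c6=2.
Step 4. [r3c2∈{4}] r3c2 has the single candidate 4 ⇒ r3c2=4.
Step 5. [r6c2∈{5}] r6c2 is down to just 5 ⇒ r6c2=5.
Step 6. [r4c4∈{4}] r4c4's peers cover all but 4, so r4c4=4.
Step 7. [r1c6∈{5}] r1c6 has the single candidate 5. So r1c6=5.
Step 8. [r5c1∈{6}] only 6 remains possible at r5c1, so r5c1=6.
Step 9. [r6c1∈{3}] r6c1's peers cover all but 3 ⇒ r6c1=3.
Step 10. [r3c4∈{3}] nothing but 3 survives at r3c4 ⇒ r3c4=3.
Step 11. [r5c5∈{4}] only 4 remains possible at r5c5. So r5c5=4.
Step 12. [r2c2∈{6}] only 6 remains possible at r2c2, so r2c2=6.
Step 13. [r5c3∈{1}] r5c3's peers cover all but 1, so r5c3=1.
Step 14. [r2c6∈{4}] r2c6's peers cover all but 4. So r2c6=4.
Step 15. [r6c4∈{2}] only 2 remains possible at r6c4, so r6c4=2.
Step 16. [r1c2∈{1}] nothing but 1 survives at r1c2. So r1c2=1.

Answer: 4 1 3 6 2 5 / 5 6 2 1 3 4 / 2 4 6 3 5 1 / 1 3 5 4 6 2 / 6 2 1 5 4 3 / 3 5 4 2 1 6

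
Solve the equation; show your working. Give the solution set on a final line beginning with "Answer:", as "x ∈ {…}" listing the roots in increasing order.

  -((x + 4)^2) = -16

Step 1. [-((x + 4)^2) = -16] LHS negated; negate both sides. So neg: (x + 4)^2 = 16.
Step 2. [(x + 4)^2 = 16] 16 ≥ 0, LHS is (·)² — take ±√. So sqrt: x + 4 = 4 or -4.
Step 3. [x + 4 = 4 or -4] subtract 4: x sits inside (… + 4) ⇒ sub: x = 0 or -8.

Answer: x ∈ {-8, 0}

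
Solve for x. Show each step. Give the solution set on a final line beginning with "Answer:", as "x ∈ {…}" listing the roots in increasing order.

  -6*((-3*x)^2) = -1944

Step 1. [-6*((-3*x)^2) = -1944] leading coefficient -6: divide by -6, so div: (-3*x)^2 = 324.
Step 2. [(-3*x)^2 = 324] √ both sides: 324 ≥ 0 gives two branches. So sqrt: -3*x = 18 or -18.
Step 3. [-3*x = 18 or -18] LHS = -3·(…); ÷-3 both sides. So div: x = -6 or 6.

Answer: x ∈ {-6, 6}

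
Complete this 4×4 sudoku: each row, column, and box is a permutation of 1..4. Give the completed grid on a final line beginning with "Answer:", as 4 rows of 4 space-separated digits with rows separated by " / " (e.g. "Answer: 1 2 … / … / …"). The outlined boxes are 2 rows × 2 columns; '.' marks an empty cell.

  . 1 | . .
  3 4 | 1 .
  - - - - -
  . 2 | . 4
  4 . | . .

Step 1. [r2c4∈{2}] r2c4's peers cover all but 2. So r2c4=2.
Step 2. [r3c3∈{3}] r3c3 has the single candidate 3 ⇒ r3c3=3.
Step 3. [r1c4∈{3}] r1c4's peers cover all but 3 ⇒ r1c4=3.
Step 4. [r4c2∈{3}] r4c2 has the single candidate 3. So r4c2=3.
Step 5. [r1c1∈{2}] r1c1 has the single candidate 2, so r1c1=2.
Step 6. [r3c1∈{1}] only 1 remains possible at r3c1. So r3c1=1.
Step 7. [r1c3∈{4}] r1c3 has the single candidate 4. So r1c3=4.
Step 8. [r4c3∈{2}] r4c3 has the single candidate 2. So r4c3=2.
Step 9. [r4c4∈{1}] r4c4 is down to just 1 ⇒ r4c4=1.

Answer: 2 1 4 3 / 3 4 1 2 / 1 2 3 4 / 4 3 2 1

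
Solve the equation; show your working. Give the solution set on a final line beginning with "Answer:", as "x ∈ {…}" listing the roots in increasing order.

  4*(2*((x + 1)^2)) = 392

Step 1. [4*(2*((x + 1)^2)) = 392] divide by the outer 4, so div: 2*((x + 1)^2) = 98.
Step 2. [2*((x + 1)^2) = 98] leading coefficient 2: divide by 2 ⇒ div: (x + 1)^2 = 49.
Step 3. [(x + 1)^2 = 49] 49 ≥ 0, LHS is (·)² — take ±√, so sqrt: x + 1 = 7 or -7.
Step 4. [x + 1 = 7 or -7] subtract 1: x sits inside (… + 1) ⇒ sub: x = 6 or -8.

Answer: x ∈ {-8, 6}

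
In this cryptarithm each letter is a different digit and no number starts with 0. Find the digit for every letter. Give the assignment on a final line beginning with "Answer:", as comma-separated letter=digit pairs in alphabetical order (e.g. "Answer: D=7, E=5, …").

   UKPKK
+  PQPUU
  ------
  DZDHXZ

Step 1. [col 1: K + U ≡ Z (mod 10)] Z=2 is one option consistent with column 1 (K + U ≡ Z (mod 10), carry-in 0) — take it ⇒ Z=2.
Step 2. [col 1: K + U ≡ Z (mod 10)] column 1 (K + U ≡ Z (mod 10), carry-in 0) doesn't pin K yet; pick K=5 and continue. So K=5.
Step 3. [col 1: K + U ≡ Z (mod 10)] column 1: given K=5, Z=2, carry-in 0, and digits 2,5 already taken and all letters distinct, K+U≡Z (mod 10) forces U=7, so U=7.
Step 4. [D] adding two 5-digit numbers gives at most 5+1 digits, and here it does — D is that final carry and must be 1 ⇒ D=1.
Step 5. [col 2: K + U ≡ X (mod 10)] column 2: given K=5, U=7, carry-in 1, and digits 1,2,5,7 already taken and all letters distinct, K+U≡X (mod 10) forces X=3. So X=3.
Step 6. [col 3: P + P ≡ H (mod 10)] in column 3 we have P+P≡H with carry-in 1; given nothing yet and digits 1,2,3,5,7 already taken and all letters distinct, that pins P to 4 ⇒ P=4.
Step 7. [col 3: P + P ≡ H (mod 10)] column 3: given P=4, carry-in 1, and digits 1,2,3,4,5,7 already taken and all letters distinct, P+P≡H (mod 10) forces H=9, so H=9.
Step 8. [col 4: K + Q ≡ D (mod 10)] in column 4 we have K+Q≡D with carry-in 0; given K=5, D=1 and digits 1,2,3,4,5,7,9 already taken and all letters distinct, that pins Q to 6 ⇒ Q=6.

Answer: D=1, H=9, K=5, P=4, Q=6, U=7, X=3, Z=2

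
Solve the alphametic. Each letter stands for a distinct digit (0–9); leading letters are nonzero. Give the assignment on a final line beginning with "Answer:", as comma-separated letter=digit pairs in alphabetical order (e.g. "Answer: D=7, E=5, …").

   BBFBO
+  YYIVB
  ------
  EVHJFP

Step 1. [col 1: O + B ≡ P (mod 10)] several values work for O in column 1 (O + B ≡ P (mod 10), carry-in 0); try O=2, so O=2.
Step 2. [E] the sum has 6 digits but both addends have 5; that extra leading digit E is the final carry, namely 1, so E=1.
Step 3. [col 1: O + B ≡ P (mod 10)] several values work for B in column 1 (O + B ≡ P (mod 10), carry-in 0); try B=7, so B=7.
Step 4. [col 1: O + B ≡ P (mod 10)] from column 1 (O=2, B=7, carry-in 0, digits 1,2,7 already taken and all letters distinct): P must equal 9, so P=9.
Step 5. [col 2: B + V ≡ F (mod 10)] several values work for V in column 2 (B + V ≡ F (mod 10), carry-in 0); try V=6, so V=6.
Step 6. [col 2: B + V ≡ F (mod 10)] column 2: given B=7, V=6, carry-in 0, and digits 1,2,6,7,9 already taken and all letters distinct, B+V≡F (mod 10) forces F=3 ⇒ F=3.
Step 7. [col 3: F + I ≡ J (mod 10)] J=4 is one option consistent with column 3 (F + I ≡ J (mod 10), carry-in 1) — take it, so J=4.
Step 8. [col 3: F + I ≡ J (mod 10)] from column 3 (F=3, J=4, carry-in 1, digits 1,2,3,4,6,7,9 already taken and all letters distinct): I must equal 0 ⇒ I=0.
Step 9. [col 4: B + Y ≡ H (mod 10)] column 4: given B=7, carry-in 0, and digits 0,1,2,3,4,6,7,9 already taken and all letters distinct, B+Y≡H (mod 10) forces H=5, so H=5.
Step 10. [col 4: B + Y ≡ H (mod 10)] column 4 reads B+Y+carry(0)=H with B=7, H=5; with digits 0,1,2,3,4,5,6,7,9 already taken and all letters distinct, the only value for Y is 8. So Y=8.

Answer: B=7, E=1, F=3, H=5, I=0, J=4, O=2, P=9, V=6, Y=8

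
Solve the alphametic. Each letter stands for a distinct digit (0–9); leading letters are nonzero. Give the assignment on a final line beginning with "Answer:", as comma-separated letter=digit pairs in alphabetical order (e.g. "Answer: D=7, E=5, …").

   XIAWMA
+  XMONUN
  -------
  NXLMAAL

Step 1. [col 1: A + N ≡ L (mod 10)] column 1 (A + N ≡ L (mod 10), carry-in 0) doesn't pin L yet; pick L=3 and continue, so L=3.
Step 2. [col 1: A + N ≡ L (mod 10)] several values work for A in column 1 (A + N ≡ L (mod 10), carry-in 0); try A=2 ⇒ A=2.
Step 3. [col 1: A + N ≡ L (mod 10)] column 1: given A=2, L=3, carry-in 0, and digits 2,3 already taken and all letters distinct, A+N≡L (mod 10) forces N=1. So N=1.
Step 4. [col 2: M + U ≡ A (mod 10)] no forcing yet in column 2 (carry-in 0); M=8 is free and consistent — try it. So M=8.
Step 5. [col 2: M + U ≡ A (mod 10)] in column 2 we have M+U≡A with carry-in 0; given M=8, A=2 and digits 1,2,3,8 already taken and all letters distinct, that pins U to 4, so U=4.
Step 6. [col 3: W + N ≡ A (mod 10)] column 3 reads W+N+carry(1)=A with N=1, A=2; with digits 1,2,3,4,8 already taken and all letters distinct, the only value for W is 0, so W=0.
Step 7. [col 4: A + O ≡ M (mod 10)] column 4: given A=2, M=8, carry-in 0, and digits 0,1,2,3,4,8 already taken and all letters distinct, A+O≡M (mod 10) forces O=6. So O=6.
Step 8. [col 5: I + M ≡ L (mod 10)] column 5: given M=8, L=3, carry-in 0, and digits 0,1,2,3,4,6,8 already taken and all letters distinct, I+M≡L (mod 10) forces I=5 ⇒ I=5.
Step 9. [col 6: X + X ≡ X (mod 10)] column 6 reads X+X+carry(1)=X with nothing yet; with digits 0,1,2,3,4,5,6,8 already taken and all letters distinct, the only value for X is 9 ⇒ X=9.

Answer: A=2, I=5, L=3, M=8, N=1, O=6, U=4, W=0, X=9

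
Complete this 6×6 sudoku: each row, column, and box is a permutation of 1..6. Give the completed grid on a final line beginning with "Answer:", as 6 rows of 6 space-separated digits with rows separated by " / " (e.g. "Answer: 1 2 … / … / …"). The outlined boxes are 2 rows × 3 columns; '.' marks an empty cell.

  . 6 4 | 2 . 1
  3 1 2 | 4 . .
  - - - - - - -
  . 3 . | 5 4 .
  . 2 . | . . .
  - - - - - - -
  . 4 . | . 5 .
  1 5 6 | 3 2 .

Step 1. [r4c5∈{1,3,6}] across col 5, 1 lands solely at r4c5 ⇒ r4c5=1.
Step 2. [r4c4∈{6}] r4c4 has the single candidate 6. So r4c4=6.
Step 3. [r5c6∈{6}] r5c6's peers cover all but 6, so r5c6=6.
Step 4. [r4c3∈{5}] r4c3 is down to just 5. So r4c3=5.
Step 5. [r6c6∈{4}] nothing but 4 survives at r6c6. So r6c6=4.
Step 6. [r1c1∈{5}] nothing but 5 survives at r1c1, so r1c1=5.
Step 7. [r4c6∈{3}] r4c6 has the single candidate 3, so r4c6=3.
Step 8. [r5c3∈{3}] r5c3 is down to just 3, so r5c3=3.
Step 9. [r2c5∈{6}] r2c5's peers cover all but 6 ⇒ r2c5=6.
Step 10. [r5c1∈{2}] nothing but 2 survives at r5c1 ⇒ r5c1=2.
Step 11. [r2c6∈{5}] only 5 remains possible at r2c6, so r2c6=5.
Step 12. [r5c4∈{1}] r5c4's peers cover all but 1 ⇒ r5c4=1.
Step 13. [r4c1∈{4}] r4c1's peers cover all but 4 ⇒ r4c1=4.
Step 14. [r3c3∈{1}] r3c3 is down to just 1, so r3c3=1.
Step 15. [r1c5∈{3}] r1c5's peers cover all but 3, so r1c5=3.
Step 16. [r3c1∈{6}] r3c1 is down to just 6 ⇒ r3c1=6.
Step 17. [r3c6∈{2}] nothing but 2 survives at r3c6. So r3c6=2.

Answer: 5 6 4 2 3 1 / 3 1 2 4 6 5 / 6 3 1 5 4 2 / 4 2 5 6 1 3 / 2 4 3 1 5 6 / 1 5 6 3 2 4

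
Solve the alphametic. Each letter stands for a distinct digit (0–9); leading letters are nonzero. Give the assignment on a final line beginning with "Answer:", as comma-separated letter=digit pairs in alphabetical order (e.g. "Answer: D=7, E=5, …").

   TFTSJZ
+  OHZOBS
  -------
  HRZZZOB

Step 1. [col 1: Z + S ≡ B (mod 10)] column 1 (Z + S ≡ B (mod 10), carry-in 0) doesn't pin S yet; pick S=6 and continue ⇒ S=6.
Step 2. [col 1: Z + S ≡ B (mod 10)] no forcing yet in column 1 (carry-in 0); Z=2 is free and consistent — try it, so Z=2.
Step 3. [col 1: Z + S ≡ B (mod 10)] from column 1 (Z=2, S=6, carry-in 0, digits 2,6 already taken and all letters distinct): B must equal 8 ⇒ B=8.
Step 4. [H] adding two 6-digit numbers gives at most 6+1 digits, and here it does — H is that final carry and must be 1. So H=1.
Step 5. [col 2: J + B ≡ O (mod 10)] several values work for J in column 2 (J + B ≡ O (mod 10), carry-in 0); try J=7, so J=7.
Step 6. [col 2: J + B ≡ O (mod 10)] column 2 reads J+B+carry(0)=O with J=7, B=8; with digits 1,2,6,7,8 already taken and all letters distinct, the only value for O is 5 ⇒ O=5.
Step 7. [col 4: T + Z ≡ Z (mod 10)] from column 4 (Z=2, carry-in 1, digits 1,2,5,6,7,8 already taken and all letters distinct): T must equal 9. So T=9.
Step 8. [col 5: F + H ≡ Z (mod 10)] column 5 reads F+H+carry(1)=Z with H=1, Z=2; with digits 1,2,5,6,7,8,9 already taken and all letters distinct, the only value for F is 0, so F=0.
Step 9. [col 6: T + O ≡ R (mod 10)] from column 6 (T=9, O=5, carry-in 0, digits 0,1,2,5,6,7,8,9 already taken and all letters distinct): R must equal 4. So R=4.

Answer: B=8, F=0, H=1, J=7, O=5, R=4, S=6, T=9, Z=2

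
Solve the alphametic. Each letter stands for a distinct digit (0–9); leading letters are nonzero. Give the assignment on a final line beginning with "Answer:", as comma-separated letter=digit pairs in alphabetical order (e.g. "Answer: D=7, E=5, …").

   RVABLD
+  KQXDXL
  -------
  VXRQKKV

Step 1. [col 1: D + L ≡ V (mod 10)] several values work for V in column 1 (D + L ≡ V (mod 10), carry-in 0); try V=1. So V=1.
Step 2. [col 1: D + L ≡ V (mod 10)] no forcing yet in column 1 (carry-in 0); L=2 is free and consistent — try it ⇒ L=2.
Step 3. [col 1: D + L ≡ V (mod 10)] from column 1 (L=2, V=1, carry-in 0, digits 1,2 already taken and all letters distinct): D must equal 9. So D=9.
Step 4. [col 2: L + X ≡ K (mod 10)] K=3 is one option consistent with column 2 (L + X ≡ K (mod 10), carry-in 1) — take it ⇒ K=3.
Step 5. [col 2: L + X ≡ K (mod 10)] column 2: given L=2, K=3, carry-in 1, and digits 1,2,3,9 already taken and all letters distinct, L+X≡K (mod 10) forces X=0. So X=0.
Step 6. [col 3: B + D ≡ K (mod 10)] column 3: given D=9, K=3, carry-in 0, and digits 0,1,2,3,9 already taken and all letters distinct, B+D≡K (mod 10) forces B=4. So B=4.
Step 7. [col 4: A + X ≡ Q (mod 10)] several values work for A in column 4 (A + X ≡ Q (mod 10), carry-in 1); try A=5. So A=5.
Step 8. [col 4: A + X ≡ Q (mod 10)] column 4 reads A+X+carry(1)=Q with A=5, X=0; with digits 0,1,2,3,4,5,9 already taken and all letters distinct, the only value for Q is 6 ⇒ Q=6.
Step 9. [col 5: V + Q ≡ R (mod 10)] from column 5 (V=1, Q=6, carry-in 0, digits 0,1,2,3,4,5,6,9 already taken and all letters distinct): R must equal 7. So R=7.

Answer: A=5, B=4, D=9, K=3, L=2, Q=6, R=7, V=1, X=0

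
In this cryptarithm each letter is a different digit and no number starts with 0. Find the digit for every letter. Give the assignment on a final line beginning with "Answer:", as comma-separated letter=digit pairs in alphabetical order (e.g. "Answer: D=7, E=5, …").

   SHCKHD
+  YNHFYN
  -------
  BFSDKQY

Step 1. [col 1: D + N ≡ Y (mod 10)] D=7 is one option consistent with column 1 (D + N ≡ Y (mod 10), carry-in 0) — take it. So D=7.
Step 2. [col 1: D + N ≡ Y (mod 10)] column 1 (D + N ≡ Y (mod 10), carry-in 0) doesn't pin N yet; pick N=5 and continue. So N=5.
Step 3. [B] B is the leading digit of a 7-digit sum of two 6-digit numbers; the final carry is exactly 1. So B=1.
Step 4. [col 1: D + N ≡ Y (mod 10)] in column 1 we have D+N≡Y with carry-in 0; given D=7, N=5 and digits 1,5,7 already taken and all letters distinct, that pins Y to 2. So Y=2.
Step 5. [col 2: H + Y ≡ Q (mod 10)] several values work for H in column 2 (H + Y ≡ Q (mod 10), carry-in 1); try H=3 ⇒ H=3.
Step 6. [col 2: H + Y ≡ Q (mod 10)] from column 2 (H=3, Y=2, carry-in 1, digits 1,2,3,5,7 already taken and all letters distinct): Q must equal 6 ⇒ Q=6.
Step 7. [col 3: K + F ≡ K (mod 10)] column 3 reads K+F+carry(0)=K with nothing yet; with digits 1,2,3,5,6,7 already taken and all letters distinct, the only value for F is 0. So F=0.
Step 8. [col 3: K + F ≡ K (mod 10)] K=9 is one option consistent with column 3 (K + F ≡ K (mod 10), carry-in 0) — take it ⇒ K=9.
Step 9. [col 4: C + H ≡ D (mod 10)] from column 4 (H=3, D=7, carry-in 0, digits 0,1,2,3,5,6,7,9 already taken and all letters distinct): C must equal 4, so C=4.
Step 10. [col 5: H + N ≡ S (mod 10)] from column 5 (H=3, N=5, carry-in 0, digits 0,1,2,3,4,5,6,7,9 already taken and all letters distinct): S must equal 8 ⇒ S=8.

Answer: B=1, C=4, D=7, F=0, H=3, K=9, N=5, Q=6, S=8, Y=2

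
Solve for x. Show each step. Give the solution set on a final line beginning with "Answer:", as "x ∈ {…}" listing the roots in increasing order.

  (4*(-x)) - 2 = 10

Step 1. [(4*(-x)) - 2 = 10] -2 is outermost — add 2 both sides. So sub: 4*(-x) = 12.
Step 2. [4*(-x) = 12] divide by the outer 4 ⇒ div: -x = 3.
Step 3. [-x = 3] flip signs both sides. So neg: x = -3.

Answer: x ∈ {-3}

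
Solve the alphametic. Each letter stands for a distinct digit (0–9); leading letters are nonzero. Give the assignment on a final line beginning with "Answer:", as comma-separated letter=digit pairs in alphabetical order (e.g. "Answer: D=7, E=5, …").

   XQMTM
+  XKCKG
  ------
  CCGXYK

Step 1. [col 1: M + G ≡ K (mod 10)] several values work for K in column 1 (M + G ≡ K (mod 10), carry-in 0); try K=7 ⇒ K=7.
Step 2. [col 1: M + G ≡ K (mod 10)] column 1 (M + G ≡ K (mod 10), carry-in 0) doesn't pin M yet; pick M=4 and continue, so M=4.
Step 3. [col 1: M + G ≡ K (mod 10)] column 1 reads M+G+carry(0)=K with M=4, K=7; with digits 4,7 already taken and all letters distinct, the only value for G is 3, so G=3.
Step 4. [C] adding two 5-digit numbers gives at most 5+1 digits, and here it does — C is that final carry and must be 1. So C=1.
Step 5. [col 2: T + K ≡ Y (mod 10)] several values work for T in column 2 (T + K ≡ Y (mod 10), carry-in 0); try T=2, so T=2.
Step 6. [col 2: T + K ≡ Y (mod 10)] column 2: given T=2, K=7, carry-in 0, and digits 1,2,3,4,7 already taken and all letters distinct, T+K≡Y (mod 10) forces Y=9 ⇒ Y=9.
Step 7. [col 3: M + C ≡ X (mod 10)] in column 3 we have M+C≡X with carry-in 0; given M=4, C=1 and digits 1,2,3,4,7,9 already taken and all letters distinct, that pins X to 5 ⇒ X=5.
Step 8. [col 4: Q + K ≡ G (mod 10)] in column 4 we have Q+K≡G with carry-in 0; given K=7, G=3 and digits 1,2,3,4,5,7,9 already taken and all letters distinct, that pins Q to 6, so Q=6.

Answer: C=1, G=3, K=7, M=4, Q=6, T=2, X=5, Y=9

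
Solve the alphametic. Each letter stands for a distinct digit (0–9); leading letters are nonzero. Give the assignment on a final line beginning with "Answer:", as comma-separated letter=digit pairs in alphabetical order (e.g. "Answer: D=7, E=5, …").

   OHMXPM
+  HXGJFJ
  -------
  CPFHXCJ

Step 1. [col 1: M + J ≡ J (mod 10)] from column 1 (nothing yet, carry-in 0, all letters distinct, none taken yet): M must equal 0, so M=0.
Step 2. [col 1: M + J ≡ J (mod 10)] column 1 (M + J ≡ J (mod 10), carry-in 0) doesn't pin J yet; pick J=9 and continue, so J=9.
Step 3. [col 2: P + F ≡ C (mod 10)] C=1 is one option consistent with column 2 (P + F ≡ C (mod 10), carry-in 0) — take it. So C=1.
Step 4. [col 2: P + F ≡ C (mod 10)] several values work for P in column 2 (P + F ≡ C (mod 10), carry-in 0); try P=3 ⇒ P=3.
Step 5. [col 2: P + F ≡ C (mod 10)] in column 2 we have P+F≡C with carry-in 0; given P=3, C=1 and digits 0,1,3,9 already taken and all letters distinct, that pins F to 8. So F=8.
Step 6. [col 3: X + J ≡ X (mod 10)] several values work for X in column 3 (X + J ≡ X (mod 10), carry-in 1); try X=2. So X=2.
Step 7. [col 4: M + G ≡ H (mod 10)] H=6 is one option consistent with column 4 (M + G ≡ H (mod 10), carry-in 1) — take it. So H=6.
Step 8. [col 4: M + G ≡ H (mod 10)] from column 4 (M=0, H=6, carry-in 1, digits 0,1,2,3,6,8,9 already taken and all letters distinct): G must equal 5. So G=5.
Step 9. [col 6: O + H ≡ P (mod 10)] in column 6 we have O+H≡P with carry-in 0; given H=6, P=3 and digits 0,1,2,3,5,6,8,9 already taken and all letters distinct, that pins O to 7, so O=7.

Answer: C=1, F=8, G=5, H=6, J=9, M=0, O=7, P=3, X=2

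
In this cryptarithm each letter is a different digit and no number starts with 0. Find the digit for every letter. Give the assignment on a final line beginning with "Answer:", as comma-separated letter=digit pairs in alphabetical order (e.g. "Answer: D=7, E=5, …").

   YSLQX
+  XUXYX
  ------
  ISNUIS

Step 1. [I] I is the leading digit of a 6-digit sum of two 5-digit numbers; the final carry is exactly 1, so I=1.
Step 2. [col 1: X + X ≡ S (mod 10)] several values work for X in column 1 (X + X ≡ S (mod 10), carry-in 0); try X=8. So X=8.
Step 3. [col 1: X + X ≡ S (mod 10)] column 1: given X=8, carry-in 0, and digits 1,8 already taken and all letters distinct, X+X≡S (mod 10) forces S=6 ⇒ S=6.
Step 4. [col 2: Q + Y ≡ I (mod 10)] Y=7 is one option consistent with column 2 (Q + Y ≡ I (mod 10), carry-in 1) — take it ⇒ Y=7.
Step 5. [col 2: Q + Y ≡ I (mod 10)] column 2: given Y=7, I=1, carry-in 1, and digits 1,6,7,8 already taken and all letters distinct, Q+Y≡I (mod 10) forces Q=3, so Q=3.
Step 6. [col 3: L + X ≡ U (mod 10)] several values work for L in column 3 (L + X ≡ U (mod 10), carry-in 1); try L=0 ⇒ L=0.
Step 7. [col 3: L + X ≡ U (mod 10)] column 3 reads L+X+carry(1)=U with L=0, X=8; with digits 0,1,3,6,7,8 already taken and all letters distinct, the only value for U is 9, so U=9.
Step 8. [col 4: S + U ≡ N (mod 10)] in column 4 we have S+U≡N with carry-in 0; given S=6, U=9 and digits 0,1,3,6,7,8,9 already taken and all letters distinct, that pins N to 5, so N=5.

Answer: I=1, L=0, N=5, Q=3, S=6, U=9, X=8, Y=7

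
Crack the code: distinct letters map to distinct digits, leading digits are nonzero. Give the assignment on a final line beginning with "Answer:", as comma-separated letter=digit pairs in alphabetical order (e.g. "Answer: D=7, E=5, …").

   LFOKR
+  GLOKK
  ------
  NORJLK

Step 1. [N] N is the leading digit of a 6-digit sum of two 5-digit numbers; the final carry is exactly 1, so N=1.
Step 2. [col 1: R + K ≡ K (mod 10)] in column 1 we have R+K≡K with carry-in 0; given nothing yet and digits 1 already taken and all letters distinct, that pins R to 0, so R=0.
Step 3. [col 1: R + K ≡ K (mod 10)] several values work for K in column 1 (R + K ≡ K (mod 10), carry-in 0); try K=9. So K=9.
Step 4. [col 2: K + K ≡ L (mod 10)] column 2: given K=9, carry-in 0, and digits 0,1,9 already taken and all letters distinct, K+K≡L (mod 10) forces L=8 ⇒ L=8.
Step 5. [col 3: O + O ≡ J (mod 10)] several values work for J in column 3 (O + O ≡ J (mod 10), carry-in 1); try J=7 ⇒ J=7.
Step 6. [col 3: O + O ≡ J (mod 10)] column 3 reads O+O+carry(1)=J with J=7; with digits 0,1,7,8,9 already taken and all letters distinct, the only value for O is 3. So O=3.
Step 7. [col 4: F + L ≡ R (mod 10)] in column 4 we have F+L≡R with carry-in 0; given L=8, R=0 and digits 0,1,3,7,8,9 already taken and all letters distinct, that pins F to 2 ⇒ F=2.
Step 8. [col 5: L + G ≡ O (mod 10)] column 5: given L=8, O=3, carry-in 1, and digits 0,1,2,3,7,8,9 already taken and all letters distinct, L+G≡O (mod 10) forces G=4, so G=4.

Answer: F=2, G=4, J=7, K=9, L=8, N=1, O=3, R=0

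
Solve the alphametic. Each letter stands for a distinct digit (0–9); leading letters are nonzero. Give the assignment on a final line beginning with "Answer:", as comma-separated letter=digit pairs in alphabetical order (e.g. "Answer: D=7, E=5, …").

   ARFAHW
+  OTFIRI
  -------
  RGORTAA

Step 1. [col 1: W + I ≡ A (mod 10)] W=2 is one option consistent with column 1 (W + I ≡ A (mod 10), carry-in 0) — take it ⇒ W=2.
Step 2. [col 1: W + I ≡ A (mod 10)] I=6 is one option consistent with column 1 (W + I ≡ A (mod 10), carry-in 0) — take it. So I=6.
Step 3. [R] R is the leading digit of a 7-digit sum of two 6-digit numbers; the final carry is exactly 1 ⇒ R=1.
Step 4. [col 1: W + I ≡ A (mod 10)] column 1: given W=2, I=6, carry-in 0, and digits 1,2,6 already taken and all letters distinct, W+I≡A (mod 10) forces A=8, so A=8.
Step 5. [col 2: H + R ≡ A (mod 10)] column 2 reads H+R+carry(0)=A with R=1, A=8; with digits 1,2,6,8 already taken and all letters distinct, the only value for H is 7, so H=7.
Step 6. [col 3: A + I ≡ T (mod 10)] column 3: given A=8, I=6, carry-in 0, and digits 1,2,6,7,8 already taken and all letters distinct, A+I≡T (mod 10) forces T=4. So T=4.
Step 7. [col 4: F + F ≡ R (mod 10)] column 4 (F + F ≡ R (mod 10), carry-in 1) doesn't pin F yet; pick F=0 and continue ⇒ F=0.
Step 8. [col 5: R + T ≡ O (mod 10)] in column 5 we have R+T≡O with carry-in 0; given R=1, T=4 and digits 0,1,2,4,6,7,8 already taken and all letters distinct, that pins O to 5. So O=5.
Step 9. [col 6: A + O ≡ G (mod 10)] column 6: given A=8, O=5, carry-in 0, and digits 0,1,2,4,5,6,7,8 already taken and all letters distinct, A+O≡G (mod 10) forces G=3 ⇒ G=3.

Answer: A=8, F=0, G=3, H=7, I=6, O=5, R=1, T=4, W=2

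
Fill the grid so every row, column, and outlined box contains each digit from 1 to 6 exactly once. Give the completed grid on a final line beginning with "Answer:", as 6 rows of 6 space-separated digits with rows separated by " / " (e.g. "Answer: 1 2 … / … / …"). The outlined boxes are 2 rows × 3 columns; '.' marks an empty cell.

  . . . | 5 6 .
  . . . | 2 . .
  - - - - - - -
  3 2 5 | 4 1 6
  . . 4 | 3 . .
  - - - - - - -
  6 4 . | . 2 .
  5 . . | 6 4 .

Step 1. [r2c5∈{3}] r2c5's peers cover all but 3 ⇒ r2c5=3.
Step 2. [r4c1∈{1}] only 1 remains possible at r4c1. So r4c1=1.
Step 3. [r6c3∈{1,2,3}] row 6 places 2 nowhere but r6c3. So r6c3=2.
Step 4. [r5c6∈{1,3,5}] r5c6 is the only open cell in row 5 admitting 5. So r5c6=5.
Step 5. [r5c3∈{1,3}] in row 5, 3 fits only at r5c3 ⇒ r5c3=3.
Step 6. [r1c3∈{1}] r1c3 has the single candidate 1. So r1c3=1.
Step 7. [r2c1∈{4}] only 4 remains possible at r2c1, so r2c1=4.
Step 8. [r2c2∈{5,6}] in row 2, 5 fits only at r2c2 ⇒ r2c2=5.
Step 9. [r2c6∈{1}] r2c6 has the single candidate 1 ⇒ r2c6=1.
Step 10. [r4c6∈{2}] r4c6's peers cover all but 2, so r4c6=2.
Step 11. [r1c6∈{4}] nothing but 4 survives at r1c6, so r1c6=4.
Step 12. [r1c2∈{3}] nothing but 3 survives at r1c2 ⇒ r1c2=3.
Step 13. [r2c3∈{6}] nothing but 6 survives at r2c3 ⇒ r2c3=6.
Step 14. [r6c6∈{3}] r6c6's peers cover all but 3. So r6c6=3.
Step 15. [r5c4∈{1}] r5c4's peers cover all but 1, so r5c4=1.
Step 16. [r4c2∈{6}] nothing but 6 survives at r4c2. So r4c2=6.
Step 17. [r4c5∈{5}] r4c5 has the single candidate 5 ⇒ r4c5=5.
Step 18. [r1c1∈{2}] nothing but 2 survives at r1c1, so r1c1=2.
Step 19. [r6c2∈{1}] r6c2 is down to just 1, so r6c2=1.

Answer: 2 3 1 5 6 4 / 4 5 6 2 3 1 / 3 2 5 4 1 6 / 1 6 4 3 5 2 / 6 4 3 1 2 5 / 5 1 2 6 4 3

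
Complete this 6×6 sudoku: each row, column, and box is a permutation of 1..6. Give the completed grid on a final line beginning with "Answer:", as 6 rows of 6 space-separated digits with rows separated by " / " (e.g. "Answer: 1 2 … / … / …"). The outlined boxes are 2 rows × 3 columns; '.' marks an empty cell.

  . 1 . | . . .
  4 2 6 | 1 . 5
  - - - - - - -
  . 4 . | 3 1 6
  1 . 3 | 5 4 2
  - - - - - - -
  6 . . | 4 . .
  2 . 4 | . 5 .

Step 1. [r1c3∈{5}] r1c3 has the single candidate 5 ⇒ r1c3=5.
Step 2. [r2c5∈{3}] r2c5 has the single candidate 3. So r2c5=3.
Step 3. [r6c6∈{1,3}] 1 has one home in row 6: r6c6. So r6c6=1.
Step 4. [r1c5∈{2,6}] r1c5 is the only open cell in col 5 admitting 6. So r1c5=6.
Step 5. [r5c2∈{3,5}] 5 has one home in row 5: r5c2. So r5c2=5.
Step 6. [r3c3∈{2}] r3c3's peers cover all but 2, so r3c3=2.
Step 7. [r4c2∈{6}] r4c2 is down to just 6, so r4c2=6.
Step 8. [r5c5∈{2}] r5c5 is down to just 2. So r5c5=2.
Step 9. [r3c1∈{5}] only 5 remains possible at r3c1 ⇒ r3c1=5.
Step 10. [r1c6∈{4}] r1c6's peers cover all but 4. So r1c6=4.
Step 11. [r6c4∈{6}] only 6 remains possible at r6c4 ⇒ r6c4=6.
Step 12. [r6c2∈{3}] r6c2 is down to just 3, so r6c2=3.
Step 13. [r1c4∈{2}] r1c4 has the single candidate 2, so r1c4=2.
Step 14. [r5c6∈{3}] r5c6's peers cover all but 3. So r5c6=3.
Step 15. [r5c3∈{1}] nothing but 1 survives at r5c3, so r5c3=1.
Step 16. [r1c1∈{3}] r1c1 is down to just 3 ⇒ r1c1=3.

Answer: 3 1 5 2 6 4 / 4 2 6 1 3 5 / 5 4 2 3 1 6 / 1 6 3 5 4 2 / 6 5 1 4 2 3 / 2 3 4 6 5 1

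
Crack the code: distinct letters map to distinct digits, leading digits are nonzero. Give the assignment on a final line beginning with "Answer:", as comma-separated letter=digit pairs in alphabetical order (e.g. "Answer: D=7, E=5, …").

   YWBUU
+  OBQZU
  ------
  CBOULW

Step 1. [C] C is the leading digit of a 6-digit sum of two 5-digit numbers; the final carry is exactly 1. So C=1.
Step 2. [col 1: U + U ≡ W (mod 10)] U=7 is one option consistent with column 1 (U + U ≡ W (mod 10), carry-in 0) — take it. So U=7.
Step 3. [col 1: U + U ≡ W (mod 10)] column 1 reads U+U+carry(0)=W with U=7; with digits 1,7 already taken and all letters distinct, the only value for W is 4. So W=4.
Step 4. [col 2: U + Z ≡ L (mod 10)] column 2 (U + Z ≡ L (mod 10), carry-in 1) doesn't pin L yet; pick L=8 and continue ⇒ L=8.
Step 5. [col 2: U + Z ≡ L (mod 10)] column 2 reads U+Z+carry(1)=L with U=7, L=8; with digits 1,4,7,8 already taken and all letters distinct, the only value for Z is 0 ⇒ Z=0.
Step 6. [col 3: B + Q ≡ U (mod 10)] Q=2 is one option consistent with column 3 (B + Q ≡ U (mod 10), carry-in 0) — take it, so Q=2.
Step 7. [col 3: B + Q ≡ U (mod 10)] column 3 reads B+Q+carry(0)=U with Q=2, U=7; with digits 0,1,2,4,7,8 already taken and all letters distinct, the only value for B is 5 ⇒ B=5.
Step 8. [col 4: W + B ≡ O (mod 10)] in column 4 we have W+B≡O with carry-in 0; given W=4, B=5 and digits 0,1,2,4,5,7,8 already taken and all letters distinct, that pins O to 9. So O=9.
Step 9. [col 5: Y + O ≡ B (mod 10)] from column 5 (O=9, B=5, carry-in 0, digits 0,1,2,4,5,7,8,9 already taken and all letters distinct): Y must equal 6 ⇒ Y=6.

Answer: B=5, C=1, L=8, O=9, Q=2, U=7, W=4, Y=6, Z=0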